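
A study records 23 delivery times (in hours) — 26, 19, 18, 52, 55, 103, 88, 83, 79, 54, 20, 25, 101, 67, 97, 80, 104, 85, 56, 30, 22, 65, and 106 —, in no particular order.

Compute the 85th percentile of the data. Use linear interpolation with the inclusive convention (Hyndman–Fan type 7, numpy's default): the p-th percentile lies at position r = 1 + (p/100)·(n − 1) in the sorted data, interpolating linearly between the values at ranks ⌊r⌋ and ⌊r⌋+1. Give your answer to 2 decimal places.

Sorted: 18, 19, 20, 22, 25, 26, 30, 52, 54, 55, 56, 65, 67, 79, 80, 83, 85, 88, 97, 101, 103, 104, 106.
n = 23.
r = 1 + (85/100)·(23 − 1) = 1 + 18.7 = 19.7.
Rank 19 is 97 and rank 20 is 101.
Interpolate: 97 + 0.7·(101 − 97) = 97 + 0.7·4 = 99.8.

99.80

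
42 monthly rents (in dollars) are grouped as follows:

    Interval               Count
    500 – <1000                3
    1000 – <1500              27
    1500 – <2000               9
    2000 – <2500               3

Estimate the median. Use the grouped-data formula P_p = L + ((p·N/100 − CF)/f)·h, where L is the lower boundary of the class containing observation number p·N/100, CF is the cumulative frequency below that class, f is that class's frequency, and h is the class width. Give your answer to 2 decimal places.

1333.33

N = 42; target position k = 50/100 · 42 = 21.
Cumulative frequencies: 3, 30, 39, 42.
Observation 21 falls in the class 1000 – <1500.
L = 1000, CF = 3, f = 27, h = 500.
P50 = 1000 + ((21 − 3)/27)·500 = 1000 + 333.333 = 1333.33.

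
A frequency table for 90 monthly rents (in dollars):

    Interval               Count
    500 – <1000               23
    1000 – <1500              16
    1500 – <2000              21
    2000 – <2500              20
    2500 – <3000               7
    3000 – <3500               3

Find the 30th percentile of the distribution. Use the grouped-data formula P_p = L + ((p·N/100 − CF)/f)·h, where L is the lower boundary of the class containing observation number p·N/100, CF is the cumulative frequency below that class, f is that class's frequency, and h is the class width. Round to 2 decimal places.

N = 90; target position k = 30/100 · 90 = 27.
Cumulative frequencies: 23, 39, 60, 80, 87, 90.
Observation 27 falls in the class 1000 – <1500.
L = 1000, CF = 23, f = 16, h = 500.
P30 = 1000 + ((27 − 23)/16)·500 = 1000 + 125 = 1125.

1125.00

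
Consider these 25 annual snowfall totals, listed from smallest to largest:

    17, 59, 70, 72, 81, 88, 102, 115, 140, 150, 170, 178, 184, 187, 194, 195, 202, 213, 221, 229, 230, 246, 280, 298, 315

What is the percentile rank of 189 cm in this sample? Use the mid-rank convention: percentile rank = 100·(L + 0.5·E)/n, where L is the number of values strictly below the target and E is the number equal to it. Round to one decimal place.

Count below 189: L = 14; count equal: E = 0; n = 25.
Percentile rank = 100·(14 + 0.5·0)/25 = 100·14/25 = 56.

56.0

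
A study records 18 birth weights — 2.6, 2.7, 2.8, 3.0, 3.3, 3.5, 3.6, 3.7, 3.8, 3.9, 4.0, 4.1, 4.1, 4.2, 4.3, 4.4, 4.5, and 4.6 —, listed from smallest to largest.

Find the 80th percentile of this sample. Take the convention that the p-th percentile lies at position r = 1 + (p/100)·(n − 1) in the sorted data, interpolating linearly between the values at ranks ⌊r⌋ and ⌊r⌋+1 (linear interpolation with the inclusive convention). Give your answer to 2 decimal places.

n = 18.
r = 1 + (80/100)·(18 − 1) = 1 + 13.6 = 14.6.
Rank 14 is 4.2 and rank 15 is 4.3.
Interpolate: 4.2 + 0.6·(4.3 − 4.2) = 4.2 + 0.6·0.1 = 4.26.

4.26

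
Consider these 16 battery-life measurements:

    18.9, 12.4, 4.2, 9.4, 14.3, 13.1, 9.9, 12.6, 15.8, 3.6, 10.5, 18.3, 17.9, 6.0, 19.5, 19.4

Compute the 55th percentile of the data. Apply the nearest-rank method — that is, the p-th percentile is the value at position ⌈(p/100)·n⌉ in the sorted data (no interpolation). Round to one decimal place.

13.1

Sorted: 3.6, 4.2, 6.0, 9.4, 9.9, 10.5, 12.4, 12.6, 13.1, 14.3, 15.8, 17.9, 18.3, 18.9, 19.4, 19.5.
n = 16.
Position = ⌈55/100 · 16⌉ = ⌈8.8⌉ = 9.
The value at rank 9 is 13.1.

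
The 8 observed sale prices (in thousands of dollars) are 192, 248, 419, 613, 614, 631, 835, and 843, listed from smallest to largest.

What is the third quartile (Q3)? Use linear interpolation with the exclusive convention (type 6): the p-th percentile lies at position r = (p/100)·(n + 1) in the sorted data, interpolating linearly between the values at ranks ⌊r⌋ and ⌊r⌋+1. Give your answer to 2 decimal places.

n = 8.
r = (75/100)·(8 + 1) = 6.75.
Rank 6 is 631 and rank 7 is 835.
Interpolate: 631 + 0.75·(835 − 631) = 631 + 0.75·204 = 784.

784.00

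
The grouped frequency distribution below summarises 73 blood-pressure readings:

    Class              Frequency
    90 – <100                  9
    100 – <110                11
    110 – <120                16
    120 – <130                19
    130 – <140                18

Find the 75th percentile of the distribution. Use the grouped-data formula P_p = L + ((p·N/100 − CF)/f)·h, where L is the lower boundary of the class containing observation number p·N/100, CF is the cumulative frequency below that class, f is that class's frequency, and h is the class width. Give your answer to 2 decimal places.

N = 73; target position k = 75/100 · 73 = 54.75.
Cumulative frequencies: 9, 20, 36, 55, 73.
Observation 54.75 falls in the class 120 – <130.
L = 120, CF = 36, f = 19, h = 10.
P75 = 120 + ((54.75 − 36)/19)·10 = 120 + 9.86842 = 129.868.

129.87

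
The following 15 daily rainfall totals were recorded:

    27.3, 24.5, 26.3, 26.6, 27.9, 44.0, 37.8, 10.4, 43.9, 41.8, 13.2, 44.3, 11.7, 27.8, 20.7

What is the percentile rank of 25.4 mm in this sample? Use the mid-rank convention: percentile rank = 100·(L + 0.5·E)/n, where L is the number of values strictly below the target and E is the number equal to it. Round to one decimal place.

Sorted: 10.4, 11.7, 13.2, 20.7, 24.5, 26.3, 26.6, 27.3, 27.8, 27.9, 37.8, 41.8, 43.9, 44.0, 44.3.
Count below 25.4: L = 5; count equal: E = 0; n = 15.
Percentile rank = 100·(5 + 0.5·0)/15 = 100·5/15 = 33.33.

33.3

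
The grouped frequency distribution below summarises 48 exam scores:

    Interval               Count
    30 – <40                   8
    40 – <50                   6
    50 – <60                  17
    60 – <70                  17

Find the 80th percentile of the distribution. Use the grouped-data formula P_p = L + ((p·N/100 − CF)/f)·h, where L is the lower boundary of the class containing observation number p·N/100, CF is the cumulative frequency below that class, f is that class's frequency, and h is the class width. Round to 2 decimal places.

64.35

N = 48; target position k = 80/100 · 48 = 38.4.
Cumulative frequencies: 8, 14, 31, 48.
Observation 38.4 falls in the class 60 – <70.
L = 60, CF = 31, f = 17, h = 10.
P80 = 60 + ((38.4 − 31)/17)·10 = 60 + 4.35294 = 64.3529.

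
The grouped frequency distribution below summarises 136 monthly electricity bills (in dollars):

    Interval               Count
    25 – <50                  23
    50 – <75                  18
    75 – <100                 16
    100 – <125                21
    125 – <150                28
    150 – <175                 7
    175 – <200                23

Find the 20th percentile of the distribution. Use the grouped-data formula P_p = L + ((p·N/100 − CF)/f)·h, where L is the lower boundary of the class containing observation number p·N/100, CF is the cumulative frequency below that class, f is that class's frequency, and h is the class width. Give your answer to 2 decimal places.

55.83

N = 136; target position k = 20/100 · 136 = 27.2.
Cumulative frequencies: 23, 41, 57, 78, 106, 113, 136.
Observation 27.2 falls in the class 50 – <75.
L = 50, CF = 23, f = 18, h = 25.
P20 = 50 + ((27.2 − 23)/18)·25 = 50 + 5.83333 = 55.8333.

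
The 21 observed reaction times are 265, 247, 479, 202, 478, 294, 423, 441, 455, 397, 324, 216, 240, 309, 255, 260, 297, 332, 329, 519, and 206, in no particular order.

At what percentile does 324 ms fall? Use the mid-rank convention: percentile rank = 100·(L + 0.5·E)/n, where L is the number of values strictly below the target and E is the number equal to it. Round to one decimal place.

Sorted: 202, 206, 216, 240, 247, 255, 260, 265, 294, 297, 309, 324, 329, 332, 397, 423, 441, 455, 478, 479, 519.
Count below 324: L = 11; count equal: E = 1; n = 21.
Percentile rank = 100·(11 + 0.5·1)/21 = 100·11.5/21 = 54.76.

54.8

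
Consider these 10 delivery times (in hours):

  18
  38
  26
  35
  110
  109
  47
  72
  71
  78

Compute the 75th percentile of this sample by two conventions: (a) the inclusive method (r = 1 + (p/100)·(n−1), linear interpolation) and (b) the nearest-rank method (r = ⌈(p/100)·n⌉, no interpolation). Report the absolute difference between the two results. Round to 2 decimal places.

1.50

Sorted: 18, 26, 35, 38, 47, 71, 72, 78, 109, 110.
n = 10.
(a) r = 7.75; between ranks 7 (72) and 8 (78): 76.5.
(b) the nearest-rank method: rank 8 → 78.
|76.5 − 78| = 1.5.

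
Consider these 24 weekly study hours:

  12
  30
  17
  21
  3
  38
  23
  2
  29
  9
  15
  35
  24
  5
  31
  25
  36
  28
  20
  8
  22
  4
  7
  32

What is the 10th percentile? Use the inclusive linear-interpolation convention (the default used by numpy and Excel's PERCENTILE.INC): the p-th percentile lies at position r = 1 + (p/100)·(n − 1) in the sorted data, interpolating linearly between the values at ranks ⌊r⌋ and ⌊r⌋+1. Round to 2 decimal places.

4.30

Sorted: 2, 3, 4, 5, 7, 8, 9, 12, 15, 17, 20, 21, 22, 23, 24, 25, 28, 29, 30, 31, 32, 35, 36, 38.
n = 24.
r = 1 + (10/100)·(24 − 1) = 1 + 2.3 = 3.3.
Rank 3 is 4 and rank 4 is 5.
Interpolate: 4 + 0.3·(5 − 4) = 4 + 0.3·1 = 4.3.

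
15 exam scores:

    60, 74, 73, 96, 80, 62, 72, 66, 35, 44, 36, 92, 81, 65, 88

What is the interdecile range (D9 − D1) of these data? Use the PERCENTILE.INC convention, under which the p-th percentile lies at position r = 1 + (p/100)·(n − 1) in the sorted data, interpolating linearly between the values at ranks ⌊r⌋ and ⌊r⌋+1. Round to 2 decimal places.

51.20

Sorted: 35, 36, 44, 60, 62, 65, 66, 72, 73, 74, 80, 81, 88, 92, 96.
n = 15.
P10: r = 2.4; ranks 2–3 are 36, 44; interpolating gives 39.2.
P90: r = 13.6; ranks 13–14 are 88, 92; interpolating gives 90.4.
Difference: 90.4 − 39.2 = 51.2.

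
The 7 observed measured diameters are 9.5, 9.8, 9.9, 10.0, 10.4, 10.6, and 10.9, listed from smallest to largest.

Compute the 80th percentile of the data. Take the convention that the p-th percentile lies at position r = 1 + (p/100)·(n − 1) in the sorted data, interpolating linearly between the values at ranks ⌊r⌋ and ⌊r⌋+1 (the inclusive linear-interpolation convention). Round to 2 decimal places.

n = 7.
r = 1 + (80/100)·(7 − 1) = 1 + 4.8 = 5.8.
Rank 5 is 10.4 and rank 6 is 10.6.
Interpolate: 10.4 + 0.8·(10.6 − 10.4) = 10.4 + 0.8·0.2 = 10.56.

10.56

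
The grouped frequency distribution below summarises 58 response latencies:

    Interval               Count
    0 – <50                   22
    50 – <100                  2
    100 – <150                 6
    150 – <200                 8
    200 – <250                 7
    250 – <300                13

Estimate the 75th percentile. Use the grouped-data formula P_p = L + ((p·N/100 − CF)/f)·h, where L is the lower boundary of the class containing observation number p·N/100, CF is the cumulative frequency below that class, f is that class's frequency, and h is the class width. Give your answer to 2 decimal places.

N = 58; target position k = 75/100 · 58 = 43.5.
Cumulative frequencies: 22, 24, 30, 38, 45, 58.
Observation 43.5 falls in the class 200 – <250.
L = 200, CF = 38, f = 7, h = 50.
P75 = 200 + ((43.5 − 38)/7)·50 = 200 + 39.2857 = 239.286.

239.29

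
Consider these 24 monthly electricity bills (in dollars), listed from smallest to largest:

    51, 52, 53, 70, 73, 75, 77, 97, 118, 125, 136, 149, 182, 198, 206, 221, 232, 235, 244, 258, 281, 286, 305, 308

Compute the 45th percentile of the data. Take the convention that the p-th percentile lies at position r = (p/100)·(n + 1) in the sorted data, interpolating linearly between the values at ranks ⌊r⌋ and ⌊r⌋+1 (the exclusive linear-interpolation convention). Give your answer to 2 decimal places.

n = 24.
r = (45/100)·(24 + 1) = 11.25.
Rank 11 is 136 and rank 12 is 149.
Interpolate: 136 + 0.25·(149 − 136) = 136 + 0.25·13 = 139.25.

139.25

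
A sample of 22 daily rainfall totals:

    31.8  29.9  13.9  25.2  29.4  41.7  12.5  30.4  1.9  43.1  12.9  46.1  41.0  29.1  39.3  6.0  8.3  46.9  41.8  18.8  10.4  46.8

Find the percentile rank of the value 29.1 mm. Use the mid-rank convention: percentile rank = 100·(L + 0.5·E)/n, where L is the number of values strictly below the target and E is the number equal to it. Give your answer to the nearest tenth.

43.2

Sorted: 1.9, 6.0, 8.3, 10.4, 12.5, 12.9, 13.9, 18.8, 25.2, 29.1, 29.4, 29.9, 30.4, 31.8, 39.3, 41.0, 41.7, 41.8, 43.1, 46.1, 46.8, 46.9.
Count below 29.1: L = 9; count equal: E = 1; n = 22.
Percentile rank = 100·(9 + 0.5·1)/22 = 100·9.5/22 = 43.18.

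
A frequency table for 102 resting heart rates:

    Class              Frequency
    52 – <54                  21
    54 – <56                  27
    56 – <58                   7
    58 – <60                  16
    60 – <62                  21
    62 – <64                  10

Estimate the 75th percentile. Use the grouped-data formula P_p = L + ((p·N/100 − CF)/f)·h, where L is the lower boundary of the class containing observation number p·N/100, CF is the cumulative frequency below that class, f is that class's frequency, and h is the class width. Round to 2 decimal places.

60.52

N = 102; target position k = 75/100 · 102 = 76.5.
Cumulative frequencies: 21, 48, 55, 71, 92, 102.
Observation 76.5 falls in the class 60 – <62.
L = 60, CF = 71, f = 21, h = 2.
P75 = 60 + ((76.5 − 71)/21)·2 = 60 + 0.52381 = 60.5238.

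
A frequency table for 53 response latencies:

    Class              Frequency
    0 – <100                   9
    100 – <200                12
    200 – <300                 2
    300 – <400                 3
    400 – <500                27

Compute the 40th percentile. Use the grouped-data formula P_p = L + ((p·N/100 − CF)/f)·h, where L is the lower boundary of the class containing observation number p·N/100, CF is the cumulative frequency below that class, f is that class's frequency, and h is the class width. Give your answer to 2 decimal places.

210.00

N = 53; target position k = 40/100 · 53 = 21.2.
Cumulative frequencies: 9, 21, 23, 26, 53.
Observation 21.2 falls in the class 200 – <300.
L = 200, CF = 21, f = 2, h = 100.
P40 = 200 + ((21.2 − 21)/2)·100 = 200 + 10 = 210.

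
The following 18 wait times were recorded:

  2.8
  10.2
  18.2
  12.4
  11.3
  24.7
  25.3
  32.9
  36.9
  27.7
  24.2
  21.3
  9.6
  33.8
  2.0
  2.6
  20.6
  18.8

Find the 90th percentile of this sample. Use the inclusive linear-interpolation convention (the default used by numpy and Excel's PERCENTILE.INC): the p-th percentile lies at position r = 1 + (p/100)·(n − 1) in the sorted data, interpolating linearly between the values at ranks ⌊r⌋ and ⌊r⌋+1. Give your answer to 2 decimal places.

Sorted: 2.0, 2.6, 2.8, 9.6, 10.2, 11.3, 12.4, 18.2, 18.8, 20.6, 21.3, 24.2, 24.7, 25.3, 27.7, 32.9, 33.8, 36.9.
n = 18.
r = 1 + (90/100)·(18 − 1) = 1 + 15.3 = 16.3.
Rank 16 is 32.9 and rank 17 is 33.8.
Interpolate: 32.9 + 0.3·(33.8 − 32.9) = 32.9 + 0.3·0.9 = 33.17.

33.17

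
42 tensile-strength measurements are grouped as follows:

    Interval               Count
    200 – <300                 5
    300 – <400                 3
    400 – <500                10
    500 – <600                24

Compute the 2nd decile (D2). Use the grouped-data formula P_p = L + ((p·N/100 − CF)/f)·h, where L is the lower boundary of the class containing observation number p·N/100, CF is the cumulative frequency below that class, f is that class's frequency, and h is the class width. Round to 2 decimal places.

N = 42; target position k = 20/100 · 42 = 8.4.
Cumulative frequencies: 5, 8, 18, 42.
Observation 8.4 falls in the class 400 – <500.
L = 400, CF = 8, f = 10, h = 100.
P20 = 400 + ((8.4 − 8)/10)·100 = 400 + 4 = 404.

404.00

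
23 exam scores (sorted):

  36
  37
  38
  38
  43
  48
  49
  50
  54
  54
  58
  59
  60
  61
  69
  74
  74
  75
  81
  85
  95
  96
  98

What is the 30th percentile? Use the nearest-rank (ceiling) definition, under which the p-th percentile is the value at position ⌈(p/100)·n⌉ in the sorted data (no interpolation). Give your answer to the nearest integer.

n = 23.
Position = ⌈30/100 · 23⌉ = ⌈6.9⌉ = 7.
The value at rank 7 is 49.

49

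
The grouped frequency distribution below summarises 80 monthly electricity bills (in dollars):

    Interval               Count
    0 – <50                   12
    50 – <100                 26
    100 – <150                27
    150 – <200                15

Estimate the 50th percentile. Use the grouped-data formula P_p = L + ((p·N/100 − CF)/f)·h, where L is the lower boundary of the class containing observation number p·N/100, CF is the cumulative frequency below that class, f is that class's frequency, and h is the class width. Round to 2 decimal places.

103.70

N = 80; target position k = 50/100 · 80 = 40.
Cumulative frequencies: 12, 38, 65, 80.
Observation 40 falls in the class 100 – <150.
L = 100, CF = 38, f = 27, h = 50.
P50 = 100 + ((40 − 38)/27)·50 = 100 + 3.7037 = 103.704.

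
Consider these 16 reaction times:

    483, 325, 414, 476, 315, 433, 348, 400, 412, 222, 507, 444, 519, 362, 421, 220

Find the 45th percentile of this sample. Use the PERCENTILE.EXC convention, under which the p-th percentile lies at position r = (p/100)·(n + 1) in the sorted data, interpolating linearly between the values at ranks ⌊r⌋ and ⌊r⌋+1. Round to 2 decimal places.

407.80

Sorted: 220, 222, 315, 325, 348, 362, 400, 412, 414, 421, 433, 444, 476, 483, 507, 519.
n = 16.
r = (45/100)·(16 + 1) = 7.65.
Rank 7 is 400 and rank 8 is 412.
Interpolate: 400 + 0.65·(412 − 400) = 400 + 0.65·12 = 407.8.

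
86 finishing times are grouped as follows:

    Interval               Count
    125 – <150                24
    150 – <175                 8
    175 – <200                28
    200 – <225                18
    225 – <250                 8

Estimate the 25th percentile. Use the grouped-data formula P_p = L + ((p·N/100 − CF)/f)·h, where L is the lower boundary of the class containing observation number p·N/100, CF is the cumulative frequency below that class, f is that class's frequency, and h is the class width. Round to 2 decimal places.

147.40

N = 86; target position k = 25/100 · 86 = 21.5.
Cumulative frequencies: 24, 32, 60, 78, 86.
Observation 21.5 falls in the class 125 – <150.
L = 125, CF = 0, f = 24, h = 25.
P25 = 125 + ((21.5 − 0)/24)·25 = 125 + 22.3958 = 147.396.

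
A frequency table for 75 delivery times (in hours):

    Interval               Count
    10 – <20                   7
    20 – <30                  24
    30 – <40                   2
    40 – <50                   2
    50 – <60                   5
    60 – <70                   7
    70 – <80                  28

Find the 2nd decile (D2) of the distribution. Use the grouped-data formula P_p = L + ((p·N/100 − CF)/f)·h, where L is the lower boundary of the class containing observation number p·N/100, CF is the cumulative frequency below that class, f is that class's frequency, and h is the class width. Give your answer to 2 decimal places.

N = 75; target position k = 20/100 · 75 = 15.
Cumulative frequencies: 7, 31, 33, 35, 40, 47, 75.
Observation 15 falls in the class 20 – <30.
L = 20, CF = 7, f = 24, h = 10.
P20 = 20 + ((15 − 7)/24)·10 = 20 + 3.33333 = 23.3333.

23.33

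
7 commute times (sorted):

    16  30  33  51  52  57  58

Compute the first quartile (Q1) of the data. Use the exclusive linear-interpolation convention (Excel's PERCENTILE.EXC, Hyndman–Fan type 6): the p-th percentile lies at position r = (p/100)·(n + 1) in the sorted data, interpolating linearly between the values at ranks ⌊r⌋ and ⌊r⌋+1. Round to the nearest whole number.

30

n = 7.
r = (25/100)·(7 + 1) = 2.
r is an integer, so P25 is the value at rank 2: 30.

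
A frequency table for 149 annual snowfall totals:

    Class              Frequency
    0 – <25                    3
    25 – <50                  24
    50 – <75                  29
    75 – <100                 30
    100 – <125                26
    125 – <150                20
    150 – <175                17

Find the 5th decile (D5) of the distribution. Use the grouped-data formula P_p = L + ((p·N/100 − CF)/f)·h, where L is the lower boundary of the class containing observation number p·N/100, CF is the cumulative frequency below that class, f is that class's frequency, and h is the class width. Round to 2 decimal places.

N = 149; target position k = 50/100 · 149 = 74.5.
Cumulative frequencies: 3, 27, 56, 86, 112, 132, 149.
Observation 74.5 falls in the class 75 – <100.
L = 75, CF = 56, f = 30, h = 25.
P50 = 75 + ((74.5 − 56)/30)·25 = 75 + 15.4167 = 90.4167.

90.42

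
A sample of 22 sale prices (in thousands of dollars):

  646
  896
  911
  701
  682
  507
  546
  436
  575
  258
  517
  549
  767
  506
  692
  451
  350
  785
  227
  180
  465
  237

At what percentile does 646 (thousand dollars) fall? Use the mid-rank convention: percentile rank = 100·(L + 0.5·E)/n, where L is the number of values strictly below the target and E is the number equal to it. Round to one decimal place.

Sorted: 180, 227, 237, 258, 350, 436, 451, 465, 506, 507, 517, 546, 549, 575, 646, 682, 692, 701, 767, 785, 896, 911.
Count below 646: L = 14; count equal: E = 1; n = 22.
Percentile rank = 100·(14 + 0.5·1)/22 = 100·14.5/22 = 65.91.

65.9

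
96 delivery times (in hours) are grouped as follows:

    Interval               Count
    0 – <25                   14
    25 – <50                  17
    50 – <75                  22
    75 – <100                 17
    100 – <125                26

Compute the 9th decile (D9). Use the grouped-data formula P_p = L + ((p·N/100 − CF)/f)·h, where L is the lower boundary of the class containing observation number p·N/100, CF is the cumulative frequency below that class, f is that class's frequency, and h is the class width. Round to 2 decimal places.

115.77

N = 96; target position k = 90/100 · 96 = 86.4.
Cumulative frequencies: 14, 31, 53, 70, 96.
Observation 86.4 falls in the class 100 – <125.
L = 100, CF = 70, f = 26, h = 25.
P90 = 100 + ((86.4 − 70)/26)·25 = 100 + 15.7692 = 115.769.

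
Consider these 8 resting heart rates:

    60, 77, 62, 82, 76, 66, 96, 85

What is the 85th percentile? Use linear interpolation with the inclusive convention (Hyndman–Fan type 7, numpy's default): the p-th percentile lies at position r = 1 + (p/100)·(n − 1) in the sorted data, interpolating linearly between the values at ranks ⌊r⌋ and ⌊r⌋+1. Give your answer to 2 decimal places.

84.85

Sorted: 60, 62, 66, 76, 77, 82, 85, 96.
n = 8.
r = 1 + (85/100)·(8 − 1) = 1 + 5.95 = 6.95.
Rank 6 is 82 and rank 7 is 85.
Interpolate: 82 + 0.95·(85 − 82) = 82 + 0.95·3 = 84.85.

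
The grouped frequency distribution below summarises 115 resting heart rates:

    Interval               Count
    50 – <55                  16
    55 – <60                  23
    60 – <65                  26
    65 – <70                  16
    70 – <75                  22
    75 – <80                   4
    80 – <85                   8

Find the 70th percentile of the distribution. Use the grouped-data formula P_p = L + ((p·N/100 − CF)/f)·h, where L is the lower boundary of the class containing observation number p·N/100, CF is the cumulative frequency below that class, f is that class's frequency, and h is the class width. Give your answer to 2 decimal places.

N = 115; target position k = 70/100 · 115 = 80.5.
Cumulative frequencies: 16, 39, 65, 81, 103, 107, 115.
Observation 80.5 falls in the class 65 – <70.
L = 65, CF = 65, f = 16, h = 5.
P70 = 65 + ((80.5 − 65)/16)·5 = 65 + 4.84375 = 69.8438.

69.84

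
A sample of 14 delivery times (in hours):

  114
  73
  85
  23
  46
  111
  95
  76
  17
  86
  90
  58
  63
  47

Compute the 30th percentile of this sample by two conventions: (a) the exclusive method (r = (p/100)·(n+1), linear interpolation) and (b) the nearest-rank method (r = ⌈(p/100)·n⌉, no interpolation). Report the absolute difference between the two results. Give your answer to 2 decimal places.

Sorted: 17, 23, 46, 47, 58, 63, 73, 76, 85, 86, 90, 95, 111, 114.
n = 14.
(a) r = 4.5; between ranks 4 (47) and 5 (58): 52.5.
(b) the nearest-rank method: rank 5 → 58.
|52.5 − 58| = 5.5.

5.50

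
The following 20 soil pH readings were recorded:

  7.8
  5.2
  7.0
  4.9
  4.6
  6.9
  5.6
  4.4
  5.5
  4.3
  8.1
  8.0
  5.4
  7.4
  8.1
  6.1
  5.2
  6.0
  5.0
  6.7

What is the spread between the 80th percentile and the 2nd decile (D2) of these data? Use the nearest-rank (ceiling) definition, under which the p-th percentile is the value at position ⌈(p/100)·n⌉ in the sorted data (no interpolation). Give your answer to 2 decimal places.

2.50

Sorted: 4.3, 4.4, 4.6, 4.9, 5.0, 5.2, 5.2, 5.4, 5.5, 5.6, 6.0, 6.1, 6.7, 6.9, 7.0, 7.4, 7.8, 8.0, 8.1, 8.1.
n = 20.
P20: rank ⌈20/100·20⌉ = 4 → 4.9.
P80: rank ⌈80/100·20⌉ = 16 → 7.4.
Difference: 7.4 − 4.9 = 2.5.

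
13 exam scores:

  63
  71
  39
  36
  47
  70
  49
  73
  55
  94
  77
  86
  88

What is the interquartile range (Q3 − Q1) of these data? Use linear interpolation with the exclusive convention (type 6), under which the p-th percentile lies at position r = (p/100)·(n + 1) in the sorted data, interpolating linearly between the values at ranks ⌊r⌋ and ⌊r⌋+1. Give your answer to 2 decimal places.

33.50

Sorted: 36, 39, 47, 49, 55, 63, 70, 71, 73, 77, 86, 88, 94.
n = 13.
P25: r = 3.5; ranks 3–4 are 47, 49; interpolating gives 48.
P75: r = 10.5; ranks 10–11 are 77, 86; interpolating gives 81.5.
Difference: 81.5 − 48 = 33.5.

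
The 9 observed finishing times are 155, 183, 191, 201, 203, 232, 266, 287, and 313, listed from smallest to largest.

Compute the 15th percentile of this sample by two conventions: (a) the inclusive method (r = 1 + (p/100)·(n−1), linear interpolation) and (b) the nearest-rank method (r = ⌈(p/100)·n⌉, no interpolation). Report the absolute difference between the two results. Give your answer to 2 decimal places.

n = 9.
(a) r = 2.2; between ranks 2 (183) and 3 (191): 184.6.
(b) the nearest-rank method: rank 2 → 183.
|184.6 − 183| = 1.6.

1.60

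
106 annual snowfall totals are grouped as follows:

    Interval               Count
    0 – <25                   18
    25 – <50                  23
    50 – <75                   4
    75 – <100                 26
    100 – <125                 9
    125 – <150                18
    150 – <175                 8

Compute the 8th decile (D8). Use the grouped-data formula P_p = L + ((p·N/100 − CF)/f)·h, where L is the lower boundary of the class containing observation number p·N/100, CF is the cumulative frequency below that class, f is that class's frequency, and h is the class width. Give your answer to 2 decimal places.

131.67

N = 106; target position k = 80/100 · 106 = 84.8.
Cumulative frequencies: 18, 41, 45, 71, 80, 98, 106.
Observation 84.8 falls in the class 125 – <150.
L = 125, CF = 80, f = 18, h = 25.
P80 = 125 + ((84.8 − 80)/18)·25 = 125 + 6.66667 = 131.667.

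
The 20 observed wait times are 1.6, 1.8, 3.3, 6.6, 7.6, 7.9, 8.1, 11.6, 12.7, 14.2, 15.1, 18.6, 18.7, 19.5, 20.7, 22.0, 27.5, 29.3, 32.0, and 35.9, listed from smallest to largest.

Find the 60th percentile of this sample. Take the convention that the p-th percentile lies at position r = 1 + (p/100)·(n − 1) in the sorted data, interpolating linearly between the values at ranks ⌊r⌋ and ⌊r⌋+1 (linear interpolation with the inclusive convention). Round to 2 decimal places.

18.64

n = 20.
r = 1 + (60/100)·(20 − 1) = 1 + 11.4 = 12.4.
Rank 12 is 18.6 and rank 13 is 18.7.
Interpolate: 18.6 + 0.4·(18.7 − 18.6) = 18.6 + 0.4·0.1 = 18.64.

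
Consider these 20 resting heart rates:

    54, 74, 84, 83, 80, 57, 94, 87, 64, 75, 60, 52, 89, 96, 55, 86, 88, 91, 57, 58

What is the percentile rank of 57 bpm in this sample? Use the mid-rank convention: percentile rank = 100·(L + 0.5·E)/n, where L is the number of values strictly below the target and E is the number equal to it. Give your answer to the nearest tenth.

20.0

Sorted: 52, 54, 55, 57, 57, 58, 60, 64, 74, 75, 80, 83, 84, 86, 87, 88, 89, 91, 94, 96.
Count below 57: L = 3; count equal: E = 2; n = 20.
Percentile rank = 100·(3 + 0.5·2)/20 = 100·4/20 = 20.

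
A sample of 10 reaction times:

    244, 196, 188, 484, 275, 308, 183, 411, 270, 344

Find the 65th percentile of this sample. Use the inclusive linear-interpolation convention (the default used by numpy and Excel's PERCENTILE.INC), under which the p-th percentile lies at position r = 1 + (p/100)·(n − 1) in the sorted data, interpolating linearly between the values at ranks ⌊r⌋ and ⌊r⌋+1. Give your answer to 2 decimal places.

303.05

Sorted: 183, 188, 196, 244, 270, 275, 308, 344, 411, 484.
n = 10.
r = 1 + (65/100)·(10 − 1) = 1 + 5.85 = 6.85.
Rank 6 is 275 and rank 7 is 308.
Interpolate: 275 + 0.85·(308 − 275) = 275 + 0.85·33 = 303.05.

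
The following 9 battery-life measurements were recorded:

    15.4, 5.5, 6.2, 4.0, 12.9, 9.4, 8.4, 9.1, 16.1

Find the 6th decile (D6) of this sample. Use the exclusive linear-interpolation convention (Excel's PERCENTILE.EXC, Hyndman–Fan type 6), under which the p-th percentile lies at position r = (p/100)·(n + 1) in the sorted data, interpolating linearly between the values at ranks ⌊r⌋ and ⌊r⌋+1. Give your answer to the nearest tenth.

9.4

Sorted: 4.0, 5.5, 6.2, 8.4, 9.1, 9.4, 12.9, 15.4, 16.1.
n = 9.
r = (60/100)·(9 + 1) = 6.
r is an integer, so P60 is the value at rank 6: 9.4.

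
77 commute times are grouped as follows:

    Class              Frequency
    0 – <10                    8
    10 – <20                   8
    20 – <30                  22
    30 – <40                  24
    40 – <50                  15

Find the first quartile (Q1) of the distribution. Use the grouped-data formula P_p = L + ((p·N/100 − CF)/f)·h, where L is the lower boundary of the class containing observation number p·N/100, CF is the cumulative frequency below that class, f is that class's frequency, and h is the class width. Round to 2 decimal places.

N = 77; target position k = 25/100 · 77 = 19.25.
Cumulative frequencies: 8, 16, 38, 62, 77.
Observation 19.25 falls in the class 20 – <30.
L = 20, CF = 16, f = 22, h = 10.
P25 = 20 + ((19.25 − 16)/22)·10 = 20 + 1.47727 = 21.4773.

21.48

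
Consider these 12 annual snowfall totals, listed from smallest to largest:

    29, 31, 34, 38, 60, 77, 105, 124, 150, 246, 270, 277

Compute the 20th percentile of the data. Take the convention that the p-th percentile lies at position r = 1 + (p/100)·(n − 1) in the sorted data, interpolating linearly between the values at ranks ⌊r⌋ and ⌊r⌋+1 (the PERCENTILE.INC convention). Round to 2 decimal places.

34.80

n = 12.
r = 1 + (20/100)·(12 − 1) = 1 + 2.2 = 3.2.
Rank 3 is 34 and rank 4 is 38.
Interpolate: 34 + 0.2·(38 − 34) = 34 + 0.2·4 = 34.8.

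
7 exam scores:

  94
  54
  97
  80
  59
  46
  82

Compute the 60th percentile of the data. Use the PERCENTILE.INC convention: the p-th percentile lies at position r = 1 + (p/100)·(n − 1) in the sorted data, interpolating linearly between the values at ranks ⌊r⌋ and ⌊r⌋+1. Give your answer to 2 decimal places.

81.20

Sorted: 46, 54, 59, 80, 82, 94, 97.
n = 7.
r = 1 + (60/100)·(7 − 1) = 1 + 3.6 = 4.6.
Rank 4 is 80 and rank 5 is 82.
Interpolate: 80 + 0.6·(82 − 80) = 80 + 0.6·2 = 81.2.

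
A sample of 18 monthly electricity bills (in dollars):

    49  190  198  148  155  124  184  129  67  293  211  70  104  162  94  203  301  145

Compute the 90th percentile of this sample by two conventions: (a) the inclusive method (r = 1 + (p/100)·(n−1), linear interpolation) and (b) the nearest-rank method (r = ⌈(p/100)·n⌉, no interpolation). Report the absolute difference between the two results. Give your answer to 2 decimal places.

Sorted: 49, 67, 70, 94, 104, 124, 129, 145, 148, 155, 162, 184, 190, 198, 203, 211, 293, 301.
n = 18.
(a) r = 16.3; between ranks 16 (211) and 17 (293): 235.6.
(b) the nearest-rank method: rank 17 → 293.
|235.6 − 293| = 57.4.

57.40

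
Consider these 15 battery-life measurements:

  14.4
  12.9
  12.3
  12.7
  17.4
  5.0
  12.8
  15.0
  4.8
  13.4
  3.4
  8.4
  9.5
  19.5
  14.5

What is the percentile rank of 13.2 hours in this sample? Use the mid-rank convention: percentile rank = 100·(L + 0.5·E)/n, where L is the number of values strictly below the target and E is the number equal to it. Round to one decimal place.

Sorted: 3.4, 4.8, 5.0, 8.4, 9.5, 12.3, 12.7, 12.8, 12.9, 13.4, 14.4, 14.5, 15.0, 17.4, 19.5.
Count below 13.2: L = 9; count equal: E = 0; n = 15.
Percentile rank = 100·(9 + 0.5·0)/15 = 100·9/15 = 60.

60.0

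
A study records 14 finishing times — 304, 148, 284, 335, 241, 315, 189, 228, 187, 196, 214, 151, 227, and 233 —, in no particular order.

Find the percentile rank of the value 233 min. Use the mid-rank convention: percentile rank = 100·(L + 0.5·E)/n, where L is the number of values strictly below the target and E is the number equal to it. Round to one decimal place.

60.7

Sorted: 148, 151, 187, 189, 196, 214, 227, 228, 233, 241, 284, 304, 315, 335.
Count below 233: L = 8; count equal: E = 1; n = 14.
Percentile rank = 100·(8 + 0.5·1)/14 = 100·8.5/14 = 60.71.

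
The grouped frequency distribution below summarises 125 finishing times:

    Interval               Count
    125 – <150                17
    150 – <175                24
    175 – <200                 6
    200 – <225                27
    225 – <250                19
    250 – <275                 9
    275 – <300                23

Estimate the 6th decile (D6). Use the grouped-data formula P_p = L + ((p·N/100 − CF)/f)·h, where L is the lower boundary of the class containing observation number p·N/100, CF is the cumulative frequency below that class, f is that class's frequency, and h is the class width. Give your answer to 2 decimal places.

N = 125; target position k = 60/100 · 125 = 75.
Cumulative frequencies: 17, 41, 47, 74, 93, 102, 125.
Observation 75 falls in the class 225 – <250.
L = 225, CF = 74, f = 19, h = 25.
P60 = 225 + ((75 − 74)/19)·25 = 225 + 1.31579 = 226.316.

226.32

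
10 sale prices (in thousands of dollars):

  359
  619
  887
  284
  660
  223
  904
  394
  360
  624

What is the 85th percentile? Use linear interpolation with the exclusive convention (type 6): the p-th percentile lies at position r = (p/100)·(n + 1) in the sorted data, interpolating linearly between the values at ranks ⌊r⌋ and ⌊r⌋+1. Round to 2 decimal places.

892.95

Sorted: 223, 284, 359, 360, 394, 619, 624, 660, 887, 904.
n = 10.
r = (85/100)·(10 + 1) = 9.35.
Rank 9 is 887 and rank 10 is 904.
Interpolate: 887 + 0.35·(904 − 887) = 887 + 0.35·17 = 892.95.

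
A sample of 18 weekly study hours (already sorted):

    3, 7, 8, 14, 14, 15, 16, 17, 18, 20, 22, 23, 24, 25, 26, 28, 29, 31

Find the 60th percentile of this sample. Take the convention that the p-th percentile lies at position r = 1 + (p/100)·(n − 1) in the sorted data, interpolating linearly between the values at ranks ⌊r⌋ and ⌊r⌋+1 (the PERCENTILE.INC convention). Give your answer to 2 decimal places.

n = 18.
r = 1 + (60/100)·(18 − 1) = 1 + 10.2 = 11.2.
Rank 11 is 22 and rank 12 is 23.
Interpolate: 22 + 0.2·(23 − 22) = 22 + 0.2·1 = 22.2.

22.20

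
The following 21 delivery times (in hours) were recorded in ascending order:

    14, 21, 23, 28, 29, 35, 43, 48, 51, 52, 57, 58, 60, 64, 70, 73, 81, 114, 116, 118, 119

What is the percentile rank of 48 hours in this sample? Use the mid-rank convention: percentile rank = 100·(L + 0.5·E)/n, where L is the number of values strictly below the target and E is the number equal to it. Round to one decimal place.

Count below 48: L = 7; count equal: E = 1; n = 21.
Percentile rank = 100·(7 + 0.5·1)/21 = 100·7.5/21 = 35.71.

35.7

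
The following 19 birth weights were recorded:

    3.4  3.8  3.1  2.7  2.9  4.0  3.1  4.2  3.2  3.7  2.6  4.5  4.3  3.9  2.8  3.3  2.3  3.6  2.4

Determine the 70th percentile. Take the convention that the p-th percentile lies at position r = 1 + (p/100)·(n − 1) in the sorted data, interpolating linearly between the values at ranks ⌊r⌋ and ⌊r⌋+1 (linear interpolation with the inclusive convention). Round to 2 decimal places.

Sorted: 2.3, 2.4, 2.6, 2.7, 2.8, 2.9, 3.1, 3.1, 3.2, 3.3, 3.4, 3.6, 3.7, 3.8, 3.9, 4.0, 4.2, 4.3, 4.5.
n = 19.
r = 1 + (70/100)·(19 − 1) = 1 + 12.6 = 13.6.
Rank 13 is 3.7 and rank 14 is 3.8.
Interpolate: 3.7 + 0.6·(3.8 − 3.7) = 3.7 + 0.6·0.1 = 3.76.

3.76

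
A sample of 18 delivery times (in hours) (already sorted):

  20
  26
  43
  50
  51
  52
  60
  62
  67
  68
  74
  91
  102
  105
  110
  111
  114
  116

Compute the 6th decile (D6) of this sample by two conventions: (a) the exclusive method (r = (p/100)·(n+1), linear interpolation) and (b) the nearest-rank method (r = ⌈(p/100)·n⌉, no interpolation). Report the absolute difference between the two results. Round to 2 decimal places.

n = 18.
(a) r = 11.4; between ranks 11 (74) and 12 (91): 80.8.
(b) the nearest-rank method: rank 11 → 74.
|80.8 − 74| = 6.8.

6.80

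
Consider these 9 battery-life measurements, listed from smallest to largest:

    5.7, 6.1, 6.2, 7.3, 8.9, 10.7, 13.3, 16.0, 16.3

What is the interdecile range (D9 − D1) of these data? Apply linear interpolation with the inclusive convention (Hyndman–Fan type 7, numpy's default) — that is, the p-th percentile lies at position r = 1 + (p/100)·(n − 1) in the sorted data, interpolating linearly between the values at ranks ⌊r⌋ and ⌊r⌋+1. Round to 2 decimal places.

n = 9.
P10: r = 1.8; ranks 1–2 are 5.7, 6.1; interpolating gives 6.02.
P90: r = 8.2; ranks 8–9 are 16.0, 16.3; interpolating gives 16.06.
Difference: 16.06 − 6.02 = 10.04.

10.04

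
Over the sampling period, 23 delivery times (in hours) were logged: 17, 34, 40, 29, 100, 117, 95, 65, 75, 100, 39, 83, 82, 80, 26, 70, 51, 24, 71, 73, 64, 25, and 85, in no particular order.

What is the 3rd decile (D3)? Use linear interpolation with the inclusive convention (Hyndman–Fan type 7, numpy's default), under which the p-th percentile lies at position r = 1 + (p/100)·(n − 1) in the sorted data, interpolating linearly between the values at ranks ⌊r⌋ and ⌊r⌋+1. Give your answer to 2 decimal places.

Sorted: 17, 24, 25, 26, 29, 34, 39, 40, 51, 64, 65, 70, 71, 73, 75, 80, 82, 83, 85, 95, 100, 100, 117.
n = 23.
r = 1 + (30/100)·(23 − 1) = 1 + 6.6 = 7.6.
Rank 7 is 39 and rank 8 is 40.
Interpolate: 39 + 0.6·(40 − 39) = 39 + 0.6·1 = 39.6.

39.60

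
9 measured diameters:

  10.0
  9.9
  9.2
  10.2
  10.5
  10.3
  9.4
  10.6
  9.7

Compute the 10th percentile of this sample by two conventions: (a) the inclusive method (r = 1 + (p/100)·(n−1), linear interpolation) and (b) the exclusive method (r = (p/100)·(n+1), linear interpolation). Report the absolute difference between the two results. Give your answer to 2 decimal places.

Sorted: 9.2, 9.4, 9.7, 9.9, 10.0, 10.2, 10.3, 10.5, 10.6.
n = 9.
(a) r = 1.8; between ranks 1 (9.2) and 2 (9.4): 9.36.
(b) r = 1 → value at rank 1 = 9.2.
|9.36 − 9.2| = 0.16.

0.16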